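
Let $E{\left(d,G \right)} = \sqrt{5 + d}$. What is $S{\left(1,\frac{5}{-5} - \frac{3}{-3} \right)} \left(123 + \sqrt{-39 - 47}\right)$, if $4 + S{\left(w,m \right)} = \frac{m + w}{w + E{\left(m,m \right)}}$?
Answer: $- \frac{2091}{4} + \frac{123 \sqrt{5}}{4} - \frac{17 i \sqrt{86}}{4} + \frac{i \sqrt{430}}{4} \approx -453.99 - 34.229 i$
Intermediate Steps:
$S{\left(w,m \right)} = -4 + \frac{m + w}{w + \sqrt{5 + m}}$
$S{\left(1,\frac{5}{-5} - \frac{3}{-3} \right)} \left(123 + \sqrt{-39 - 47}\right) = \frac{\left(\frac{5}{-5} - \frac{3}{-3}\right) - 4 \sqrt{5 + \left(\frac{5}{-5} - \frac{3}{-3}\right)} - 3}{1 + \sqrt{5 + \left(\frac{5}{-5} - \frac{3}{-3}\right)}} \left(123 + \sqrt{-39 - 47}\right) = \frac{\left(5 \left(- \frac{1}{5}\right) - -1\right) - 4 \sqrt{5 + \left(5 \left(- \frac{1}{5}\right) - -1\right)} - 3}{1 + \sqrt{5 + \left(5 \left(- \frac{1}{5}\right) - -1\right)}} \left(123 + \sqrt{-86}\right) = \frac{\left(-1 + 1\right) - 4 \sqrt{5 + \left(-1 + 1\right)} - 3}{1 + \sqrt{5 + \left(-1 + 1\right)}} \left(123 + i \sqrt{86}\right) = \frac{0 - 4 \sqrt{5 + 0} - 3}{1 + \sqrt{5 + 0}} \left(123 + i \sqrt{86}\right) = \frac{0 - 4 \sqrt{5} - 3}{1 + \sqrt{5}} \left(123 + i \sqrt{86}\right) = \frac{-3 - 4 \sqrt{5}}{1 + \sqrt{5}} \left(123 + i \sqrt{86}\right) = \frac{\left(-3 - 4 \sqrt{5}\right) \left(123 + i \sqrt{86}\right)}{1 + \sqrt{5}}$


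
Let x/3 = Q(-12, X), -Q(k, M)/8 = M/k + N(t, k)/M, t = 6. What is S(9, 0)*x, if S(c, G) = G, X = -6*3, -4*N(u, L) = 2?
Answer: 0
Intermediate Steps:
N(u, L) = -½ (N(u, L) = -¼*2 = -½)
X = -18
Q(k, M) = 4/M - 8*M/k (Q(k, M) = -8*(M/k - 1/(2*M)) = -8*(-1/(2*M) + M/k) = 4/M - 8*M/k)
x = -110/3 (x = 3*(4/(-18) - 8*(-18)/(-12)) = 3*(4*(-1/18) - 8*(-18)*(-1/12)) = 3*(-2/9 - 12) = 3*(-110/9) = -110/3 ≈ -36.667)
S(9, 0)*x = 0*(-110/3) = 0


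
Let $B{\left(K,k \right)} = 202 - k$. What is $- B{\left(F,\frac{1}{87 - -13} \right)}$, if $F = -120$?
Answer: $- \frac{20199}{100} \approx -201.99$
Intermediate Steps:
$- B{\left(F,\frac{1}{87 - -13} \right)} = - (202 - \frac{1}{87 - -13}) = - (202 - \frac{1}{87 + \left(-82 + 95\right)}) = - (202 - \frac{1}{87 + 13}) = - (202 - \frac{1}{100}) = \left(-1\right) \frac{20199}{100} = - \frac{20199}{100}$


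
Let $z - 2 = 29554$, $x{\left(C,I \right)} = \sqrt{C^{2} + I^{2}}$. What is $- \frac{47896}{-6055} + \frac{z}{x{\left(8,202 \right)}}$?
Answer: $\frac{47896}{6055} + \frac{14778 \sqrt{10217}}{10217} \approx 154.11$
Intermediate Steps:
$z = 29556$ ($z = 2 + 29554 = 29556$)
$- \frac{47896}{-6055} + \frac{z}{x{\left(8,202 \right)}} = - \frac{47896}{-6055} + \frac{29556}{\sqrt{8^{2} + 202^{2}}} = \left(-47896\right) \left(- \frac{1}{6055}\right) + \frac{29556}{\sqrt{64 + 40804}} = \frac{47896}{6055} + \frac{29556}{\sqrt{40868}} = \frac{47896}{6055} + \frac{29556}{2 \sqrt{10217}} = \frac{47896}{6055} + 29556 \frac{\sqrt{10217}}{20434} = \frac{47896}{6055} + \frac{14778 \sqrt{10217}}{10217}$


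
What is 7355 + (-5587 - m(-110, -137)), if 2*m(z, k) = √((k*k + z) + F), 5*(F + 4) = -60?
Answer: 1768 - √18643/2 ≈ 1699.7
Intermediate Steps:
F = -16 (F = -4 + (⅕)*(-60) = -4 - 12 = -16)
m(z, k) = √(-16 + z + k²)/2 (m(z, k) = √((k*k + z) - 16)/2 = √((k² + z) - 16)/2 = √((z + k²) - 16)/2 = √(-16 + z + k²)/2)
7355 + (-5587 - m(-110, -137)) = 7355 + (-5587 - √(-16 - 110 + (-137)²)/2) = 7355 + (-5587 - √(-16 - 110 + 18769)/2) = 7355 + (-5587 - √18643/2) = 1768 - √18643/2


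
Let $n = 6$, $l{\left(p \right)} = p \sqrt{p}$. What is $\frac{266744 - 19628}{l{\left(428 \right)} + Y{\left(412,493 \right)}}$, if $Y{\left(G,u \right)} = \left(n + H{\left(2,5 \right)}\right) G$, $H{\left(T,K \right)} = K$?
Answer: $- \frac{69995607}{3616483} + \frac{13220706 \sqrt{107}}{3616483} \approx 18.46$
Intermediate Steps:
$l{\left(p \right)} = p^{\frac{3}{2}}$
$Y{\left(G,u \right)} = 11 G$ ($Y{\left(G,u \right)} = \left(6 + 5\right) G = 11 G$)
$\frac{266744 - 19628}{l{\left(428 \right)} + Y{\left(412,493 \right)}} = \frac{266744 - 19628}{428^{\frac{3}{2}} + 11 \cdot 412} = \frac{247116}{856 \sqrt{107} + 4532} = \frac{247116}{4532 + 856 \sqrt{107}}$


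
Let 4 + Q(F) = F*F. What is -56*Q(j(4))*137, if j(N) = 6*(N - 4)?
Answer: 30688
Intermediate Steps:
j(N) = -24 + 6*N (j(N) = 6*(-4 + N) = -24 + 6*N)
Q(F) = -4 + F² (Q(F) = -4 + F*F = -4 + F²)
-56*Q(j(4))*137 = -56*(-4 + (-24 + 6*4)²)*137 = -56*(-4 + (-24 + 24)²)*137 = -56*(-4 + 0²)*137 = -56*(-4 + 0)*137 = -56*(-4)*137 = 224*137 = 30688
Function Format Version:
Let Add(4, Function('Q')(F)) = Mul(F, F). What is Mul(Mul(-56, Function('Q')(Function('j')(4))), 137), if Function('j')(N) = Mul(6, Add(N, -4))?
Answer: 30688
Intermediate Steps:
Function('j')(N) = Add(-24, Mul(6, N)) (Function('j')(N) = Mul(6, Add(-4, N)) = Add(-24, Mul(6, N)))
Function('Q')(F) = Add(-4, Pow(F, 2)) (Function('Q')(F) = Add(-4, Mul(F, F)) = Add(-4, Pow(F, 2)))
Mul(Mul(-56, Function('Q')(Function('j')(4))), 137) = Mul(Mul(-56, Add(-4, Pow(Add(-24, Mul(6, 4)), 2))), 137) = Mul(Mul(-56, Add(-4, Pow(Add(-24, 24), 2))), 137) = Mul(Mul(-56, Add(-4, Pow(0, 2))), 137) = Mul(Mul(-56, Add(-4, 0)), 137) = Mul(Mul(-56, -4), 137) = Mul(224, 137) = 30688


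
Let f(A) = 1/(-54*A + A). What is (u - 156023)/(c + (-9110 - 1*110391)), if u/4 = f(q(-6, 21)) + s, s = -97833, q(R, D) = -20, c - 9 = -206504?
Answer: 72524537/43194470 ≈ 1.6790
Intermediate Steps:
c = -206495 (c = 9 - 206504 = -206495)
f(A) = -1/(53*A) (f(A) = 1/(-53*A) = -1/(53*A))
u = -103702979/265 (u = 4*(-1/53/(-20) - 97833) = 4*(-1/53*(-1/20) - 97833) = 4*(1/1060 - 97833) = 4*(-103702979/1060) = -103702979/265 ≈ -3.9133e+5)
(u - 156023)/(c + (-9110 - 1*110391)) = (-103702979/265 - 156023)/(-206495 + (-9110 - 1*110391)) = -145049074/(265*(-206495 + (-9110 - 110391))) = -145049074/(265*(-206495 - 119501)) = -145049074/265/(-325996) = -145049074/265*(-1/325996) = 72524537/43194470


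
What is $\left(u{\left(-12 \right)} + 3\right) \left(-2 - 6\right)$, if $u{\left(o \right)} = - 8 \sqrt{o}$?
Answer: $-24 + 128 i \sqrt{3} \approx -24.0 + 221.7 i$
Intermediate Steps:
$\left(u{\left(-12 \right)} + 3\right) \left(-2 - 6\right) = \left(- 8 \sqrt{-12} + 3\right) \left(-2 - 6\right) = \left(- 8 \cdot 2 i \sqrt{3} + 3\right) \left(-2 - 6\right) = \left(- 16 i \sqrt{3} + 3\right) \left(-8\right) = \left(3 - 16 i \sqrt{3}\right) \left(-8\right) = -24 + 128 i \sqrt{3}$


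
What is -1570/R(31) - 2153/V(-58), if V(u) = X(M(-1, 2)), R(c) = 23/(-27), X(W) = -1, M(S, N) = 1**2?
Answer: 91909/23 ≈ 3996.0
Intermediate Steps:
M(S, N) = 1
R(c) = -23/27 (R(c) = 23*(-1/27) = -23/27)
V(u) = -1
-1570/R(31) - 2153/V(-58) = -1570/(-23/27) - 2153/(-1) = -1570*(-27/23) - 2153*(-1) = 42390/23 + 2153 = 91909/23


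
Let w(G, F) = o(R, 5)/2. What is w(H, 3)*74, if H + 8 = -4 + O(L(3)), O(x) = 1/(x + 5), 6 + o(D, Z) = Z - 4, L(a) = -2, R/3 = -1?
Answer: -185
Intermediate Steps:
R = -3 (R = 3*(-1) = -3)
o(D, Z) = -10 + Z (o(D, Z) = -6 + (Z - 4) = -6 + (-4 + Z) = -10 + Z)
O(x) = 1/(5 + x)
H = -35/3 (H = -8 + (-4 + 1/(5 - 2)) = -8 + (-4 + 1/3) = -8 + (-4 + ⅓) = -8 - 11/3 = -35/3 ≈ -11.667)
w(G, F) = -5/2 (w(G, F) = (-10 + 5)/2 = -5*½ = -5/2)
w(H, 3)*74 = -5/2*74 = -185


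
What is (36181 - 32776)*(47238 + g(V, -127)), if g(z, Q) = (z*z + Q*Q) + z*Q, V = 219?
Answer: 284368575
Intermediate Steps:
g(z, Q) = Q**2 + z**2 + Q*z (g(z, Q) = (z**2 + Q**2) + Q*z = (Q**2 + z**2) + Q*z = Q**2 + z**2 + Q*z)
(36181 - 32776)*(47238 + g(V, -127)) = (36181 - 32776)*(47238 + ((-127)**2 + 219**2 - 127*219)) = 3405*(47238 + (16129 + 47961 - 27813)) = 3405*(47238 + 36277) = 3405*83515 = 284368575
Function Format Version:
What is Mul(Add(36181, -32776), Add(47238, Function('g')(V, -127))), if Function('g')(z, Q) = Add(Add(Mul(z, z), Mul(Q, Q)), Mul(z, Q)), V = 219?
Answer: 284368575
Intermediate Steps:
Function('g')(z, Q) = Add(Pow(Q, 2), Pow(z, 2), Mul(Q, z)) (Function('g')(z, Q) = Add(Add(Pow(z, 2), Pow(Q, 2)), Mul(Q, z)) = Add(Add(Pow(Q, 2), Pow(z, 2)), Mul(Q, z)) = Add(Pow(Q, 2), Pow(z, 2), Mul(Q, z)))
Mul(Add(36181, -32776), Add(47238, Function('g')(V, -127))) = Mul(Add(36181, -32776), Add(47238, Add(Pow(-127, 2), Pow(219, 2), Mul(-127, 219)))) = Mul(3405, Add(47238, Add(16129, 47961, -27813))) = Mul(3405, Add(47238, 36277)) = Mul(3405, 83515) = 284368575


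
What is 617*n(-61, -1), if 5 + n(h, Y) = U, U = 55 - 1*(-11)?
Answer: 37637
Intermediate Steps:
U = 66 (U = 55 + 11 = 66)
n(h, Y) = 61 (n(h, Y) = -5 + 66 = 61)
617*n(-61, -1) = 617*61 = 37637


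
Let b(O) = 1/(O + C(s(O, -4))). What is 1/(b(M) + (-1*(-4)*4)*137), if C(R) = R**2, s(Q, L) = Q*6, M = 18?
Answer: 11682/25606945 ≈ 0.00045620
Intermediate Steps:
s(Q, L) = 6*Q
b(O) = 1/(O + 36*O**2) (b(O) = 1/(O + (6*O)**2) = 1/(O + 36*O**2))
1/(b(M) + (-1*(-4)*4)*137) = 1/(1/(18*(1 + 36*18)) + (-1*(-4)*4)*137) = 1/(1/(18*(1 + 648)) + (4*4)*137) = 1/((1/18)/649 + 16*137) = 1/((1/18)*(1/649) + 2192) = 1/(1/11682 + 2192) = 1/(25606945/11682) = 11682/25606945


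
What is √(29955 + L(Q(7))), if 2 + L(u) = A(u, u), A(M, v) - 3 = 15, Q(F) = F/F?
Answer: √29971 ≈ 173.12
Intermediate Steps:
Q(F) = 1
A(M, v) = 18 (A(M, v) = 3 + 15 = 18)
L(u) = 16 (L(u) = -2 + 18 = 16)
√(29955 + L(Q(7))) = √(29955 + 16) = √29971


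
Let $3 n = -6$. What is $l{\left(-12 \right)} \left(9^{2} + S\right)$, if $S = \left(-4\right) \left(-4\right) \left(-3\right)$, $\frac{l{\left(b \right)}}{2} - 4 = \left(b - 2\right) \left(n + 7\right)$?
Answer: $-4356$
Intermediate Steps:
$n = -2$ ($n = \frac{1}{3} \left(-6\right) = -2$)
$l{\left(b \right)} = -12 + 10 b$ ($l{\left(b \right)} = 8 + 2 \left(b - 2\right) \left(-2 + 7\right) = 8 + 2 \left(-2 + b\right) 5 = 8 + 2 \left(-10 + 5 b\right) = 8 + \left(-20 + 10 b\right) = -12 + 10 b$)
$S = -48$ ($S = 16 \left(-3\right) = -48$)
$l{\left(-12 \right)} \left(9^{2} + S\right) = \left(-12 + 10 \left(-12\right)\right) \left(9^{2} - 48\right) = \left(-12 - 120\right) \left(81 - 48\right) = \left(-132\right) 33 = -4356$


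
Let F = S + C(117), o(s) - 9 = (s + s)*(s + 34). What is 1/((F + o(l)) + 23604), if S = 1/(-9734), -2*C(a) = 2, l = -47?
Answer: 9734/241734155 ≈ 4.0267e-5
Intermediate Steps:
C(a) = -1 (C(a) = -½*2 = -1)
S = -1/9734 ≈ -0.00010273
o(s) = 9 + 2*s*(34 + s) (o(s) = 9 + (s + s)*(s + 34) = 9 + (2*s)*(34 + s) = 9 + 2*s*(34 + s))
F = -9735/9734 (F = -1/9734 - 1 = -9735/9734 ≈ -1.0001)
1/((F + o(l)) + 23604) = 1/((-9735/9734 + (9 + 2*(-47)² + 68*(-47))) + 23604) = 1/((-9735/9734 + (9 + 2*2209 - 3196)) + 23604) = 1/((-9735/9734 + (9 + 4418 - 3196)) + 23604) = 1/((-9735/9734 + 1231) + 23604) = 1/(11972819/9734 + 23604) = 1/(241734155/9734) = 9734/241734155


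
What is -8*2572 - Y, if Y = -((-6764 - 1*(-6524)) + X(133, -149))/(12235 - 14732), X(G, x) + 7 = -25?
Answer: -51378000/2497 ≈ -20576.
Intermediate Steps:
X(G, x) = -32 (X(G, x) = -7 - 25 = -32)
Y = -272/2497 (Y = -((-6764 - 1*(-6524)) - 32)/(12235 - 14732) = -((-6764 + 6524) - 32)/(-2497) = -(-240 - 32)*(-1)/2497 = -(-272)*(-1)/2497 = -1*272/2497 = -272/2497 ≈ -0.10893)
-8*2572 - Y = -8*2572 - 1*(-272/2497) = -20576 + 272/2497 = -51378000/2497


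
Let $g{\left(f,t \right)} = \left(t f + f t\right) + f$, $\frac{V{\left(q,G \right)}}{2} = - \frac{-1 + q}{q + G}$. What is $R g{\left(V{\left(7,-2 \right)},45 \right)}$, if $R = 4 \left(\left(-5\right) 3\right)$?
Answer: $13104$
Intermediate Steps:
$R = -60$ ($R = 4 \left(-15\right) = -60$)
$V{\left(q,G \right)} = - \frac{2 \left(-1 + q\right)}{G + q}$ ($V{\left(q,G \right)} = 2 \left(- \frac{-1 + q}{q + G}\right) = 2 \left(- \frac{-1 + q}{G + q}\right) = - \frac{2 \left(-1 + q\right)}{G + q}$)
$g{\left(f,t \right)} = f + 2 f t$ ($g{\left(f,t \right)} = \left(f t + f t\right) + f = 2 f t + f = f + 2 f t$)
$R g{\left(V{\left(7,-2 \right)},45 \right)} = - 60 \frac{2 \left(1 - 7\right)}{-2 + 7} \left(1 + 2 \cdot 45\right) = - 60 \frac{2 \left(1 - 7\right)}{5} \left(1 + 90\right) = - 60 \cdot 2 \cdot \frac{1}{5} \left(-6\right) 91 = - 60 \left(\left(- \frac{12}{5}\right) 91\right) = \left(-60\right) \left(- \frac{1092}{5}\right) = 13104$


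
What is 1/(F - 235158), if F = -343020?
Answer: -1/578178 ≈ -1.7296e-6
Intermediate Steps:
1/(F - 235158) = 1/(-343020 - 235158) = 1/(-578178) = -1/578178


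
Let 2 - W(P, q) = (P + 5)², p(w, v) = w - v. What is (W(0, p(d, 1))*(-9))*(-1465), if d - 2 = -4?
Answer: -303255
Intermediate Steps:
d = -2 (d = 2 - 4 = -2)
W(P, q) = 2 - (5 + P)² (W(P, q) = 2 - (P + 5)² = 2 - (5 + P)²)
(W(0, p(d, 1))*(-9))*(-1465) = ((2 - (5 + 0)²)*(-9))*(-1465) = ((2 - 1*5²)*(-9))*(-1465) = ((2 - 1*25)*(-9))*(-1465) = ((2 - 25)*(-9))*(-1465) = -23*(-9)*(-1465) = 207*(-1465) = -303255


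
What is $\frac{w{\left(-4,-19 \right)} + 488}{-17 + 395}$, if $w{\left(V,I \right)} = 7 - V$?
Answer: $\frac{499}{378} \approx 1.3201$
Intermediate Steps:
$\frac{w{\left(-4,-19 \right)} + 488}{-17 + 395} = \frac{\left(7 - -4\right) + 488}{-17 + 395} = \frac{\left(7 + 4\right) + 488}{378} = \left(11 + 488\right) \frac{1}{378} = 499 \cdot \frac{1}{378} = \frac{499}{378}$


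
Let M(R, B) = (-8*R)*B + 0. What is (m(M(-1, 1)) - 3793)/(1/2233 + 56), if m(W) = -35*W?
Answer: -9095009/125049 ≈ -72.732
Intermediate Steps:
M(R, B) = -8*B*R (M(R, B) = -8*B*R + 0 = -8*B*R)
(m(M(-1, 1)) - 3793)/(1/2233 + 56) = (-(-280)*(-1) - 3793)/(1/2233 + 56) = (-35*8 - 3793)/(1/2233 + 56) = (-280 - 3793)/(125049/2233) = -4073*2233/125049 = -9095009/125049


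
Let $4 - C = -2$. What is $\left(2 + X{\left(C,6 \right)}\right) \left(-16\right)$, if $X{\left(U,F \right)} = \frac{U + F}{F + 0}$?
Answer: $-64$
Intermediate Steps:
$C = 6$ ($C = 4 - -2 = 4 + 2 = 6$)
$X{\left(U,F \right)} = \frac{F + U}{F}$
$\left(2 + X{\left(C,6 \right)}\right) \left(-16\right) = \left(2 + \frac{6 + 6}{6}\right) \left(-16\right) = \left(2 + \frac{1}{6} \cdot 12\right) \left(-16\right) = \left(2 + 2\right) \left(-16\right) = 4 \left(-16\right) = -64$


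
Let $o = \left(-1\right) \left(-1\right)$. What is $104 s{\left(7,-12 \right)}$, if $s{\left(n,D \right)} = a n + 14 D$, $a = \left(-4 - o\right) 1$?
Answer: $-21112$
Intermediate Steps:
$o = 1$
$a = -5$ ($a = \left(-4 - 1\right) 1 = \left(-5\right) 1 = -5$)
$s{\left(n,D \right)} = - 5 n + 14 D$
$104 s{\left(7,-12 \right)} = 104 \left(\left(-5\right) 7 + 14 \left(-12\right)\right) = 104 \left(-35 - 168\right) = 104 \left(-203\right) = -21112$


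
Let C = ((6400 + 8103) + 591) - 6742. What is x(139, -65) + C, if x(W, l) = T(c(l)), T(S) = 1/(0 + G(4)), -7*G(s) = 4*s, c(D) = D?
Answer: 133625/16 ≈ 8351.6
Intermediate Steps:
G(s) = -4*s/7
T(S) = -7/16 (T(S) = 1/(0 - 4/7*4) = 1/(0 - 16/7) = 1/(-16/7) = -7/16)
x(W, l) = -7/16
C = 8352 (C = (14503 + 591) - 6742 = 15094 - 6742 = 8352)
x(139, -65) + C = -7/16 + 8352 = 133625/16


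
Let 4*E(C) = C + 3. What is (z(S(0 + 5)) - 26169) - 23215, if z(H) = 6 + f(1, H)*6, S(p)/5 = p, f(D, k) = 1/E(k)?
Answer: -345640/7 ≈ -49377.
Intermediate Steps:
E(C) = ¾ + C/4 (E(C) = (C + 3)/4 = (3 + C)/4 = ¾ + C/4)
f(D, k) = 1/(¾ + k/4)
S(p) = 5*p
z(H) = 6 + 24/(3 + H) (z(H) = 6 + (4/(3 + H))*6 = 6 + 24/(3 + H))
(z(S(0 + 5)) - 26169) - 23215 = (6*(7 + 5*(0 + 5))/(3 + 5*(0 + 5)) - 26169) - 23215 = (6*(7 + 5*5)/(3 + 5*5) - 26169) - 23215 = (6*(7 + 25)/(3 + 25) - 26169) - 23215 = (6*32/28 - 26169) - 23215 = (6*(1/28)*32 - 26169) - 23215 = (48/7 - 26169) - 23215 = -183135/7 - 23215 = -345640/7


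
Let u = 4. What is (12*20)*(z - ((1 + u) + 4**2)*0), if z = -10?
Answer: -2400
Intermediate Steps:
(12*20)*(z - ((1 + u) + 4**2)*0) = (12*20)*(-10 - ((1 + 4) + 4**2)*0) = 240*(-10 - (5 + 16)*0) = 240*(-10 - 21*0) = 240*(-10 - 1*0) = 240*(-10 + 0) = 240*(-10) = -2400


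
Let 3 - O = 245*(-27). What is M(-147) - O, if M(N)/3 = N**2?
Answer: 58209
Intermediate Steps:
O = 6618 (O = 3 - 245*(-27) = 3 - 1*(-6615) = 3 + 6615 = 6618)
M(N) = 3*N**2
M(-147) - O = 3*(-147)**2 - 1*6618 = 3*21609 - 6618 = 64827 - 6618 = 58209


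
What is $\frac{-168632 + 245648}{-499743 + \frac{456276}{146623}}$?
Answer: $- \frac{3764105656}{24424453871} \approx -0.15411$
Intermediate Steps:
$\frac{-168632 + 245648}{-499743 + \frac{456276}{146623}} = \frac{77016}{-499743 + 456276 \cdot \frac{1}{146623}} = \frac{77016}{-499743 + \frac{456276}{146623}} = \frac{77016}{- \frac{73273361613}{146623}} = 77016 \left(- \frac{146623}{73273361613}\right) = - \frac{3764105656}{24424453871}$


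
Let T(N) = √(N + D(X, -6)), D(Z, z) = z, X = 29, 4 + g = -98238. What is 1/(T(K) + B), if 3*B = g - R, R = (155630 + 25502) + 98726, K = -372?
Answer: -567150/71479806701 - 27*I*√42/142959613402 ≈ -7.9344e-6 - 1.224e-9*I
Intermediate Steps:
g = -98242 (g = -4 - 98238 = -98242)
R = 279858 (R = 181132 + 98726 = 279858)
B = -378100/3 (B = (-98242 - 1*279858)/3 = (-98242 - 279858)/3 = (⅓)*(-378100) = -378100/3 ≈ -1.2603e+5)
T(N) = √(-6 + N) (T(N) = √(N - 6) = √(-6 + N))
1/(T(K) + B) = 1/(√(-6 - 372) - 378100/3) = 1/(√(-378) - 378100/3) = 1/(3*I*√42 - 378100/3) = 1/(-378100/3 + 3*I*√42)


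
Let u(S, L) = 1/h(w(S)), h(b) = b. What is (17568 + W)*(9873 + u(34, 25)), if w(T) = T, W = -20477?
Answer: -976501847/34 ≈ -2.8721e+7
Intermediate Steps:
u(S, L) = 1/S
(17568 + W)*(9873 + u(34, 25)) = (17568 - 20477)*(9873 + 1/34) = -2909*(9873 + 1/34) = -2909*335683/34 = -976501847/34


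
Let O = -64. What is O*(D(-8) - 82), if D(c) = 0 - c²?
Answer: 9344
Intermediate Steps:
D(c) = -c²
O*(D(-8) - 82) = -64*(-1*(-8)² - 82) = -64*(-1*64 - 82) = -64*(-64 - 82) = -64*(-146) = 9344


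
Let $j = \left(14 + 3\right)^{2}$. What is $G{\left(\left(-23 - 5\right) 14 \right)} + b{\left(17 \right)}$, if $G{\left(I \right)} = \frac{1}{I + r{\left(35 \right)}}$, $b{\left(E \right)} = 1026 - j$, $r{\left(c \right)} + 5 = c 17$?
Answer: $\frac{145927}{198} \approx 737.0$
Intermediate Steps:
$j = 289$ ($j = 17^{2} = 289$)
$r{\left(c \right)} = -5 + 17 c$ ($r{\left(c \right)} = -5 + c 17 = -5 + 17 c$)
$b{\left(E \right)} = 737$ ($b{\left(E \right)} = 1026 - 289 = 737$)
$G{\left(I \right)} = \frac{1}{590 + I}$ ($G{\left(I \right)} = \frac{1}{I + \left(-5 + 17 \cdot 35\right)} = \frac{1}{I + \left(-5 + 595\right)} = \frac{1}{I + 590} = \frac{1}{590 + I}$)
$G{\left(\left(-23 - 5\right) 14 \right)} + b{\left(17 \right)} = \frac{1}{590 + \left(-23 - 5\right) 14} + 737 = \frac{1}{590 - 392} + 737 = \frac{1}{198} + 737 = \frac{145927}{198}$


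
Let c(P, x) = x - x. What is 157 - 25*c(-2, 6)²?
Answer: 157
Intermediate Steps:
c(P, x) = 0
157 - 25*c(-2, 6)² = 157 - 25*0² = 157 - 25*0 = 157 + 0 = 157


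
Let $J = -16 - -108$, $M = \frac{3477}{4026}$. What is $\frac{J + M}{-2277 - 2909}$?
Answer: $- \frac{2043}{114092} \approx -0.017907$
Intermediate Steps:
$M = \frac{19}{22}$ ($M = 3477 \cdot \frac{1}{4026} = \frac{19}{22} \approx 0.86364$)
$J = 92$ ($J = -16 + 108 = 92$)
$\frac{J + M}{-2277 - 2909} = \frac{92 + \frac{19}{22}}{-2277 - 2909} = \frac{2043}{22 \left(-5186\right)} = \frac{2043}{22} \left(- \frac{1}{5186}\right) = - \frac{2043}{114092}$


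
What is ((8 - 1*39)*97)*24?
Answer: -72168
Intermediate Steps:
((8 - 1*39)*97)*24 = ((8 - 39)*97)*24 = -31*97*24 = -3007*24 = -72168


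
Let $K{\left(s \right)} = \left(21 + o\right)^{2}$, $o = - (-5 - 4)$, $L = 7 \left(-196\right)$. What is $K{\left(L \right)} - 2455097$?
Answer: $-2454197$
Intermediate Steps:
$L = -1372$
$o = 9$ ($o = \left(-1\right) \left(-9\right) = 9$)
$K{\left(s \right)} = 900$ ($K{\left(s \right)} = \left(21 + 9\right)^{2} = 30^{2} = 900$)
$K{\left(L \right)} - 2455097 = 900 - 2455097 = -2454197$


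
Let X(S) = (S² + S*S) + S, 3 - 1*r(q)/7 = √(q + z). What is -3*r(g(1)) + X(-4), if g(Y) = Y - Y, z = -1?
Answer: -35 + 21*I ≈ -35.0 + 21.0*I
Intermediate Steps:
g(Y) = 0
r(q) = 21 - 7*√(-1 + q) (r(q) = 21 - 7*√(q - 1) = 21 - 7*√(-1 + q))
X(S) = S + 2*S² (X(S) = (S² + S²) + S = 2*S² + S = S + 2*S²)
-3*r(g(1)) + X(-4) = -3*(21 - 7*√(-1 + 0)) - 4*(1 + 2*(-4)) = -3*(21 - 7*I) - 4*(1 - 8) = -3*(21 - 7*I) - 4*(-7) = (-63 + 21*I) + 28 = -35 + 21*I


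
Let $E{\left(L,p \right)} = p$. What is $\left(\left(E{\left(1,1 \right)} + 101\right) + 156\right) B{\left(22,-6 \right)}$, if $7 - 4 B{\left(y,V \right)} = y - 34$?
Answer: $\frac{2451}{2} \approx 1225.5$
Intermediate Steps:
$B{\left(y,V \right)} = \frac{41}{4} - \frac{y}{4}$ ($B{\left(y,V \right)} = \frac{7}{4} - \frac{y - 34}{4} = \frac{7}{4} - \frac{-34 + y}{4} = \frac{7}{4} - \left(- \frac{17}{2} + \frac{y}{4}\right) = \frac{41}{4} - \frac{y}{4}$)
$\left(\left(E{\left(1,1 \right)} + 101\right) + 156\right) B{\left(22,-6 \right)} = \left(\left(1 + 101\right) + 156\right) \left(\frac{41}{4} - \frac{11}{2}\right) = \left(102 + 156\right) \left(\frac{41}{4} - \frac{11}{2}\right) = 258 \cdot \frac{19}{4} = \frac{2451}{2}$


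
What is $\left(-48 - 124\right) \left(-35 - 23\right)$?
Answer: $9976$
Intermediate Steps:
$\left(-48 - 124\right) \left(-35 - 23\right) = - 172 \left(-35 - 23\right) = \left(-172\right) \left(-58\right) = 9976$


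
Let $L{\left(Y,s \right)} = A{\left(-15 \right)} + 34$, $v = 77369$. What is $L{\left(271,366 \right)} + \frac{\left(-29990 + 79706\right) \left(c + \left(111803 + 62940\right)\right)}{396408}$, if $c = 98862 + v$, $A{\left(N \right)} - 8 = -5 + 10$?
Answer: $\frac{727818940}{16517} \approx 44065.0$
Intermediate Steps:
$A{\left(N \right)} = 13$ ($A{\left(N \right)} = 8 + \left(-5 + 10\right) = 8 + 5 = 13$)
$c = 176231$ ($c = 98862 + 77369 = 176231$)
$L{\left(Y,s \right)} = 47$ ($L{\left(Y,s \right)} = 13 + 34 = 47$)
$L{\left(271,366 \right)} + \frac{\left(-29990 + 79706\right) \left(c + \left(111803 + 62940\right)\right)}{396408} = 47 + \frac{\left(-29990 + 79706\right) \left(176231 + \left(111803 + 62940\right)\right)}{396408} = 47 + 49716 \left(176231 + 174743\right) \frac{1}{396408} = 47 + 49716 \cdot 350974 \cdot \frac{1}{396408} = 47 + 17449023384 \cdot \frac{1}{396408} = 47 + \frac{727042641}{16517} = \frac{727818940}{16517}$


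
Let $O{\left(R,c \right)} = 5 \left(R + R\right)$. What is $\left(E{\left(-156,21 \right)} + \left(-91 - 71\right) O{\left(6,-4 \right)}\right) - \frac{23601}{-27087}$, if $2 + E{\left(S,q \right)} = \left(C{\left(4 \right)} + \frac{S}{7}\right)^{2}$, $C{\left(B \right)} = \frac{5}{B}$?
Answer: $- \frac{65680953955}{7078736} \approx -9278.6$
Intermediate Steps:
$O{\left(R,c \right)} = 10 R$ ($O{\left(R,c \right)} = 5 \cdot 2 R = 10 R$)
$E{\left(S,q \right)} = -2 + \left(\frac{5}{4} + \frac{S}{7}\right)^{2}$
$\left(E{\left(-156,21 \right)} + \left(-91 - 71\right) O{\left(6,-4 \right)}\right) - \frac{23601}{-27087} = \left(\left(-2 + \frac{\left(35 + 4 \left(-156\right)\right)^{2}}{784}\right) + \left(-91 - 71\right) 10 \cdot 6\right) - \frac{23601}{-27087} = \left(\left(-2 + \frac{\left(35 - 624\right)^{2}}{784}\right) - 9720\right) - - \frac{7867}{9029} = \left(\left(-2 + \frac{\left(-589\right)^{2}}{784}\right) - 9720\right) + \frac{7867}{9029} = \left(\left(-2 + \frac{1}{784} \cdot 346921\right) - 9720\right) + \frac{7867}{9029} = \left(\left(-2 + \frac{346921}{784}\right) - 9720\right) + \frac{7867}{9029} = \left(\frac{345353}{784} - 9720\right) + \frac{7867}{9029} = - \frac{7275127}{784} + \frac{7867}{9029} = - \frac{65680953955}{7078736}$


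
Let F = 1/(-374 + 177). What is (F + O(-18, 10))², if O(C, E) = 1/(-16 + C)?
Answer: 53361/44863204 ≈ 0.0011894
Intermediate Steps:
F = -1/197 (F = 1/(-197) = -1/197 ≈ -0.0050761)
(F + O(-18, 10))² = (-1/197 + 1/(-16 - 18))² = (-1/197 + 1/(-34))² = (-1/197 - 1/34)² = (-231/6698)² = 53361/44863204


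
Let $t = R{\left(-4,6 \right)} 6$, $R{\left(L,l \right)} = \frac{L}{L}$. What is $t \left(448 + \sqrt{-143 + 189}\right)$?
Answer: $2688 + 6 \sqrt{46} \approx 2728.7$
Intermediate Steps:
$R{\left(L,l \right)} = 1$
$t = 6$ ($t = 1 \cdot 6 = 6$)
$t \left(448 + \sqrt{-143 + 189}\right) = 6 \left(448 + \sqrt{-143 + 189}\right) = 6 \left(448 + \sqrt{46}\right) = 2688 + 6 \sqrt{46}$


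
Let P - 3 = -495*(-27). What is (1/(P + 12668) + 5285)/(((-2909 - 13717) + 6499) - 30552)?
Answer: -7242119/55743076 ≈ -0.12992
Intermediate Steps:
P = 13368 (P = 3 - 495*(-27) = 3 + 13365 = 13368)
(1/(P + 12668) + 5285)/(((-2909 - 13717) + 6499) - 30552) = (1/(13368 + 12668) + 5285)/(((-2909 - 13717) + 6499) - 30552) = (1/26036 + 5285)/((-16626 + 6499) - 30552) = (1/26036 + 5285)/(-10127 - 30552) = (137600261/26036)/(-40679) = (137600261/26036)*(-1/40679) = -7242119/55743076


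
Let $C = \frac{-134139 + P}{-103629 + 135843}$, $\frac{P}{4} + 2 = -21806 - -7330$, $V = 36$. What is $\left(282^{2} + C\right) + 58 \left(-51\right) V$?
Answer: $- \frac{289603449}{10738} \approx -26970.0$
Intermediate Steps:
$P = -57912$ ($P = -8 + 4 \left(-21806 - -7330\right) = -8 + 4 \left(-21806 + 7330\right) = -8 + 4 \left(-14476\right) = -8 - 57904 = -57912$)
$C = - \frac{64017}{10738}$ ($C = \frac{-134139 - 57912}{-103629 + 135843} = - \frac{192051}{32214} = \left(-192051\right) \frac{1}{32214} = - \frac{64017}{10738} \approx -5.9617$)
$\left(282^{2} + C\right) + 58 \left(-51\right) V = \left(282^{2} - \frac{64017}{10738}\right) + 58 \left(-51\right) 36 = \left(79524 - \frac{64017}{10738}\right) - 106488 = \frac{853864695}{10738} - 106488 = - \frac{289603449}{10738}$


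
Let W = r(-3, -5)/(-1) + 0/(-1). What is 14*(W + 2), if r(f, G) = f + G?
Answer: 140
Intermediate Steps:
r(f, G) = G + f
W = 8 (W = (-5 - 3)/(-1) + 0/(-1) = -8*(-1) + 0*(-1) = 8 + 0 = 8)
14*(W + 2) = 14*(8 + 2) = 14*10 = 140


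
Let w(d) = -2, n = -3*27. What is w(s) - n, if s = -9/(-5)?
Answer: 79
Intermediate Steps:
n = -81
s = 9/5 (s = -9*(-⅕) = 9/5 ≈ 1.8000)
w(s) - n = -2 - 1*(-81) = -2 + 81 = 79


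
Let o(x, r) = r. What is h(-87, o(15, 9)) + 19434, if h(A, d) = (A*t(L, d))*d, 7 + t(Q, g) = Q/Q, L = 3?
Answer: 24132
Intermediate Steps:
t(Q, g) = -6 (t(Q, g) = -7 + Q/Q = -7 + 1 = -6)
h(A, d) = -6*A*d (h(A, d) = (A*(-6))*d = (-6*A)*d = -6*A*d)
h(-87, o(15, 9)) + 19434 = -6*(-87)*9 + 19434 = 4698 + 19434 = 24132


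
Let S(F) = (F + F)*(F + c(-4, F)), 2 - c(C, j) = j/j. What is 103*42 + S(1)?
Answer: 4330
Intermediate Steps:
c(C, j) = 1 (c(C, j) = 2 - j/j = 2 - 1*1 = 2 - 1 = 1)
S(F) = 2*F*(1 + F) (S(F) = (F + F)*(F + 1) = (2*F)*(1 + F) = 2*F*(1 + F))
103*42 + S(1) = 103*42 + 2*1*(1 + 1) = 4326 + 2*1*2 = 4326 + 4 = 4330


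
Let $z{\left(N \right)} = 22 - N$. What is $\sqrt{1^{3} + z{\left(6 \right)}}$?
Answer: $\sqrt{17} \approx 4.1231$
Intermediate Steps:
$\sqrt{1^{3} + z{\left(6 \right)}} = \sqrt{1^{3} + \left(22 - 6\right)} = \sqrt{1 + \left(22 - 6\right)} = \sqrt{1 + 16} = \sqrt{17}$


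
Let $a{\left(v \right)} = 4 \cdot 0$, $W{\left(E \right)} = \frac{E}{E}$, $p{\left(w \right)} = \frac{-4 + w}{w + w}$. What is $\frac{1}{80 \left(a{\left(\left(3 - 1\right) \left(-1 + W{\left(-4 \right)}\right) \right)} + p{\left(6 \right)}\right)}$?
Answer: $\frac{3}{40} \approx 0.075$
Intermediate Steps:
$p{\left(w \right)} = \frac{-4 + w}{2 w}$
$W{\left(E \right)} = 1$
$a{\left(v \right)} = 0$
$\frac{1}{80 \left(a{\left(\left(3 - 1\right) \left(-1 + W{\left(-4 \right)}\right) \right)} + p{\left(6 \right)}\right)} = \frac{1}{80 \left(0 + \frac{-4 + 6}{2 \cdot 6}\right)} = \frac{1}{80 \left(0 + \frac{1}{2} \cdot \frac{1}{6} \cdot 2\right)} = \frac{1}{80 \left(0 + \frac{1}{6}\right)} = \frac{1}{80 \cdot \frac{1}{6}} = \frac{1}{\frac{40}{3}} = \frac{3}{40}$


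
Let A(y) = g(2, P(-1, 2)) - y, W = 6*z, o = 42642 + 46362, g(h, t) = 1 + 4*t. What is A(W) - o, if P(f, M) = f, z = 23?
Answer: -89145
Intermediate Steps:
o = 89004
W = 138 (W = 6*23 = 138)
A(y) = -3 - y (A(y) = (1 + 4*(-1)) - y = (1 - 4) - y = -3 - y)
A(W) - o = (-3 - 1*138) - 1*89004 = (-3 - 138) - 89004 = -141 - 89004 = -89145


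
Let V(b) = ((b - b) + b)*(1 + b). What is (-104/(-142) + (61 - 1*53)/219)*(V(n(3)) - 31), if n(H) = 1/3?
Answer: -3287900/139941 ≈ -23.495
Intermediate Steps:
n(H) = 1/3
V(b) = b*(1 + b) (V(b) = (0 + b)*(1 + b) = b*(1 + b))
(-104/(-142) + (61 - 1*53)/219)*(V(n(3)) - 31) = (-104/(-142) + (61 - 1*53)/219)*((1 + 1/3)/3 - 31) = (-104*(-1/142) + (61 - 53)*(1/219))*((1/3)*(4/3) - 31) = (52/71 + 8*(1/219))*(4/9 - 31) = (52/71 + 8/219)*(-275/9) = (11956/15549)*(-275/9) = -3287900/139941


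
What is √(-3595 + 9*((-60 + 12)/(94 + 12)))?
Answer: I*√10109803/53 ≈ 59.992*I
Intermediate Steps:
√(-3595 + 9*((-60 + 12)/(94 + 12))) = √(-3595 + 9*(-48/106)) = √(-3595 + 9*(-48*1/106)) = √(-3595 + 9*(-24/53)) = √(-3595 - 216/53) = √(-190751/53) = I*√10109803/53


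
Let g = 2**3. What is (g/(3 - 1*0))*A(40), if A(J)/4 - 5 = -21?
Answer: -512/3 ≈ -170.67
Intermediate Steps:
g = 8
A(J) = -64 (A(J) = 20 + 4*(-21) = 20 - 84 = -64)
(g/(3 - 1*0))*A(40) = (8/(3 - 1*0))*(-64) = (8/(3 + 0))*(-64) = (8/3)*(-64) = -512/3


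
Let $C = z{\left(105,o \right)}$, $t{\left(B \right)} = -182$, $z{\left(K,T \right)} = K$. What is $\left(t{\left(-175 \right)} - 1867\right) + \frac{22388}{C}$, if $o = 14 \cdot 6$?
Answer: $- \frac{192757}{105} \approx -1835.8$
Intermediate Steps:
$o = 84$
$C = 105$
$\left(t{\left(-175 \right)} - 1867\right) + \frac{22388}{C} = \left(-182 - 1867\right) + \frac{22388}{105} = -2049 + 22388 \cdot \frac{1}{105} = -2049 + \frac{22388}{105} = - \frac{192757}{105}$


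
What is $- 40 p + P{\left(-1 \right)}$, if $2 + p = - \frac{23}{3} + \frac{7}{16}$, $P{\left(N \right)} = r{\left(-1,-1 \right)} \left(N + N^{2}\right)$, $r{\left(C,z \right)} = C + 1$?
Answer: $\frac{2215}{6} \approx 369.17$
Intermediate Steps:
$r{\left(C,z \right)} = 1 + C$
$P{\left(N \right)} = 0$ ($P{\left(N \right)} = \left(1 - 1\right) \left(N + N^{2}\right) = 0 \left(N + N^{2}\right) = 0$)
$p = - \frac{443}{48}$ ($p = -2 + \left(- \frac{23}{3} + \frac{7}{16}\right) = -2 - \frac{347}{48} = - \frac{443}{48} \approx -9.2292$)
$- 40 p + P{\left(-1 \right)} = \left(-40\right) \left(- \frac{443}{48}\right) + 0 = \frac{2215}{6} + 0 = \frac{2215}{6}$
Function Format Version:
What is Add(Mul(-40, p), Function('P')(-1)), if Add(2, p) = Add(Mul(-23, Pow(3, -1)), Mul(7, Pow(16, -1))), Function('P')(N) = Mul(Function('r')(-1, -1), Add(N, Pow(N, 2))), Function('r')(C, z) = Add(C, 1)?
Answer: Rational(2215, 6) ≈ 369.17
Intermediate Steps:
Function('r')(C, z) = Add(1, C)
Function('P')(N) = 0 (Function('P')(N) = Mul(Add(1, -1), Add(N, Pow(N, 2))) = Mul(0, Add(N, Pow(N, 2))) = 0)
p = Rational(-443, 48) (p = Add(-2, Add(Mul(-23, Pow(3, -1)), Mul(7, Pow(16, -1)))) = Add(-2, Add(Mul(-23, Rational(1, 3)), Mul(7, Rational(1, 16)))) = Add(-2, Add(Rational(-23, 3), Rational(7, 16))) = Add(-2, Rational(-347, 48)) = Rational(-443, 48) ≈ -9.2292)
Add(Mul(-40, p), Function('P')(-1)) = Add(Mul(-40, Rational(-443, 48)), 0) = Add(Rational(2215, 6), 0) = Rational(2215, 6)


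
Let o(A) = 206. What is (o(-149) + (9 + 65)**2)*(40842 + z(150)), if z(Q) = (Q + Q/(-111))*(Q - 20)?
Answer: 12649007028/37 ≈ 3.4186e+8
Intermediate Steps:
z(Q) = 110*Q*(-20 + Q)/111 (z(Q) = (Q + Q*(-1/111))*(-20 + Q) = (Q - Q/111)*(-20 + Q) = (110*Q/111)*(-20 + Q) = 110*Q*(-20 + Q)/111)
(o(-149) + (9 + 65)**2)*(40842 + z(150)) = (206 + (9 + 65)**2)*(40842 + (110/111)*150*(-20 + 150)) = (206 + 74**2)*(40842 + (110/111)*150*130) = (206 + 5476)*(40842 + 715000/37) = 5682*(2226154/37) = 12649007028/37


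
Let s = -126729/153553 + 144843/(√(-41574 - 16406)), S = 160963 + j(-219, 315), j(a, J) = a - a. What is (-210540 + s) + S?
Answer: -7612823810/153553 - 144843*I*√14495/28990 ≈ -49578.0 - 601.53*I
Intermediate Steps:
j(a, J) = 0
S = 160963 (S = 160963 + 0 = 160963)
s = -126729/153553 - 144843*I*√14495/28990 (s = -126729*1/153553 + 144843/(√(-57980)) = -126729/153553 + 144843/((2*I*√14495)) = -126729/153553 + 144843*(-I*√14495/28990) = -126729/153553 - 144843*I*√14495/28990 ≈ -0.82531 - 601.53*I)
(-210540 + s) + S = (-210540 + (-126729/153553 - 144843*I*√14495/28990)) + 160963 = (-32329175349/153553 - 144843*I*√14495/28990) + 160963 = -7612823810/153553 - 144843*I*√14495/28990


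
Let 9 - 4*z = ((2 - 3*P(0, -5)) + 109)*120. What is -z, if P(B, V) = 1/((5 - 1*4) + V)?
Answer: 13401/4 ≈ 3350.3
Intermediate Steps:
P(B, V) = 1/(1 + V) (P(B, V) = 1/((5 - 4) + V) = 1/(1 + V))
z = -13401/4 (z = 9/4 - ((2 - 3/(1 - 5)) + 109)*120/4 = 9/4 - ((2 - 3/(-4)) + 109)*120/4 = 9/4 - ((2 - 3*(-¼)) + 109)*120/4 = 9/4 - ((2 + ¾) + 109)*120/4 = 9/4 - (11/4 + 109)*120/4 = 9/4 - 447*120/16 = 9/4 - ¼*13410 = 9/4 - 6705/2 = -13401/4 ≈ -3350.3)
-z = -1*(-13401/4) = 13401/4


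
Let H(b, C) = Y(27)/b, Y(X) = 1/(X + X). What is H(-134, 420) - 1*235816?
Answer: -1706364577/7236 ≈ -2.3582e+5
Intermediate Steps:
Y(X) = 1/(2*X)
H(b, C) = 1/(54*b) (H(b, C) = ((½)/27)/b = ((½)*(1/27))/b = 1/(54*b))
H(-134, 420) - 1*235816 = (1/54)/(-134) - 1*235816 = (1/54)*(-1/134) - 235816 = -1/7236 - 235816 = -1706364577/7236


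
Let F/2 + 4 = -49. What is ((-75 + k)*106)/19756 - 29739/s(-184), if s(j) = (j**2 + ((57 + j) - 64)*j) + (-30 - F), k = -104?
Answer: -474542927/341166364 ≈ -1.3909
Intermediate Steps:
F = -106 (F = -8 + 2*(-49) = -8 - 98 = -106)
s(j) = 76 + j**2 + j*(-7 + j) (s(j) = (j**2 + ((57 + j) - 64)*j) + (-30 - 1*(-106)) = (j**2 + (-7 + j)*j) + (-30 + 106) = (j**2 + j*(-7 + j)) + 76 = 76 + j**2 + j*(-7 + j))
((-75 + k)*106)/19756 - 29739/s(-184) = ((-75 - 104)*106)/19756 - 29739/(76 - 7*(-184) + 2*(-184)**2) = -179*106*(1/19756) - 29739/(76 + 1288 + 2*33856) = -18974*1/19756 - 29739/(76 + 1288 + 67712) = -9487/9878 - 29739/69076 = -474542927/341166364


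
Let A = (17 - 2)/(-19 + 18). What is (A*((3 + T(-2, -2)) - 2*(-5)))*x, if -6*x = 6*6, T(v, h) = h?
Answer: 990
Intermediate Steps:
A = -15 (A = 15/(-1) = 15*(-1) = -15)
x = -6 ≈ -6.0000
(A*((3 + T(-2, -2)) - 2*(-5)))*x = -15*((3 - 2) - 2*(-5))*(-6) = -15*(1 + 10)*(-6) = -15*11*(-6) = -165*(-6) = 990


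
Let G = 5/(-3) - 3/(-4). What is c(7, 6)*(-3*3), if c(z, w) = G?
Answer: 33/4 ≈ 8.2500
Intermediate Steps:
G = -11/12 (G = 5*(-1/3) - 3*(-1/4) = -5/3 + 3/4 = -11/12 ≈ -0.91667)
c(z, w) = -11/12
c(7, 6)*(-3*3) = -(-11)*3/4 = -11/12*(-9) = 33/4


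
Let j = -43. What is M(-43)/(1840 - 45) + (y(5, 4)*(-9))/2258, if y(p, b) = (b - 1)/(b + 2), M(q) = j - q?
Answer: -9/4516 ≈ -0.0019929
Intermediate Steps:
M(q) = -43 - q
y(p, b) = (-1 + b)/(2 + b)
M(-43)/(1840 - 45) + (y(5, 4)*(-9))/2258 = (-43 - 1*(-43))/(1840 - 45) + (((-1 + 4)/(2 + 4))*(-9))/2258 = (-43 + 43)/1795 + ((3/6)*(-9))*(1/2258) = 0*(1/1795) + (((⅙)*3)*(-9))*(1/2258) = 0 + ((½)*(-9))*(1/2258) = 0 - 9/2*1/2258 = 0 - 9/4516 = -9/4516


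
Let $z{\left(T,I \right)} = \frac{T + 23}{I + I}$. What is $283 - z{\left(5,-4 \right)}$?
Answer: $\frac{573}{2} \approx 286.5$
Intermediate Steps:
$z{\left(T,I \right)} = \frac{23 + T}{2 I}$
$283 - z{\left(5,-4 \right)} = 283 - \frac{23 + 5}{2 \left(-4\right)} = 283 - \frac{1}{2} \left(- \frac{1}{4}\right) 28 = 283 - - \frac{7}{2} = 283 + \frac{7}{2} = \frac{573}{2}$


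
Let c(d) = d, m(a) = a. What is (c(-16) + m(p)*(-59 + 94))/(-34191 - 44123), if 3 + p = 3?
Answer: 8/39157 ≈ 0.00020431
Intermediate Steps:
p = 0 (p = -3 + 3 = 0)
(c(-16) + m(p)*(-59 + 94))/(-34191 - 44123) = (-16 + 0*(-59 + 94))/(-34191 - 44123) = (-16 + 0*35)/(-78314) = (-16 + 0)*(-1/78314) = -16*(-1/78314) = 8/39157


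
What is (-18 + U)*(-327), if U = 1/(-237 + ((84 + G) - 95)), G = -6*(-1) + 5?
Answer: 465103/79 ≈ 5887.4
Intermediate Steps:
G = 11 (G = 6 + 5 = 11)
U = -1/237 (U = 1/(-237 + ((84 + 11) - 95)) = 1/(-237 + (95 - 95)) = 1/(-237 + 0) = 1/(-237) = -1/237 ≈ -0.0042194)
(-18 + U)*(-327) = (-18 - 1/237)*(-327) = -4267/237*(-327) = 465103/79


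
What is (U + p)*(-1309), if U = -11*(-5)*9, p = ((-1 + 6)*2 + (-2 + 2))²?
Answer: -778855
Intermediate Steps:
p = 100 (p = (5*2 + 0)² = (10 + 0)² = 10² = 100)
U = 495 (U = 55*9 = 495)
(U + p)*(-1309) = (495 + 100)*(-1309) = 595*(-1309) = -778855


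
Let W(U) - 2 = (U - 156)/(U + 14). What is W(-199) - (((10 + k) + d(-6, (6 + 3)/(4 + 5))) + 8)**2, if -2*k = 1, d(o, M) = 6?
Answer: -81153/148 ≈ -548.33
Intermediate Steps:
k = -1/2 (k = -1/2*1 = -1/2 ≈ -0.50000)
W(U) = 2 + (-156 + U)/(14 + U) (W(U) = 2 + (U - 156)/(U + 14) = 2 + (-156 + U)/(14 + U))
W(-199) - (((10 + k) + d(-6, (6 + 3)/(4 + 5))) + 8)**2 = (-128 + 3*(-199))/(14 - 199) - (((10 - 1/2) + 6) + 8)**2 = (-128 - 597)/(-185) - ((19/2 + 6) + 8)**2 = -1/185*(-725) - (31/2 + 8)**2 = 145/37 - (47/2)**2 = 145/37 - 1*2209/4 = 145/37 - 2209/4 = -81153/148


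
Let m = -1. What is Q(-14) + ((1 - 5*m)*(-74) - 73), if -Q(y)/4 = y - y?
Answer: -517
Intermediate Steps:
Q(y) = 0 (Q(y) = -4*(y - y) = -4*0 = 0)
Q(-14) + ((1 - 5*m)*(-74) - 73) = 0 + ((1 - 5*(-1))*(-74) - 73) = 0 + ((1 + 5)*(-74) - 73) = 0 + (6*(-74) - 73) = 0 + (-444 - 73) = 0 - 517 = -517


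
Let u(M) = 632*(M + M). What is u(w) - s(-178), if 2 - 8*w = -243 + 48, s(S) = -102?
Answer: 31228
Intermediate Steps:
w = 197/8 (w = ¼ - (-243 + 48)/8 = ¼ - ⅛*(-195) = ¼ + 195/8 = 197/8 ≈ 24.625)
u(M) = 1264*M (u(M) = 632*(2*M) = 1264*M)
u(w) - s(-178) = 1264*(197/8) - 1*(-102) = 31126 + 102 = 31228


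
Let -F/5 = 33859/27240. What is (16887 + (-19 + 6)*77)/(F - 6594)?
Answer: -86546928/35957971 ≈ -2.4069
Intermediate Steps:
F = -33859/5448 (F = -169295/27240 = -5*33859/27240 = -33859/5448 ≈ -6.2149)
(16887 + (-19 + 6)*77)/(F - 6594) = (16887 + (-19 + 6)*77)/(-33859/5448 - 6594) = (16887 - 13*77)/(-35957971/5448) = (16887 - 1001)*(-5448/35957971) = 15886*(-5448/35957971) = -86546928/35957971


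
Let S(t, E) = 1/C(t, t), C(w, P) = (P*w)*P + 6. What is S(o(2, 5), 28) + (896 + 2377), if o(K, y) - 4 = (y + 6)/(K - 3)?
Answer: 1103000/337 ≈ 3273.0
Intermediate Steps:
o(K, y) = 4 + (6 + y)/(-3 + K) (o(K, y) = 4 + (y + 6)/(K - 3) = 4 + (6 + y)/(-3 + K))
C(w, P) = 6 + w*P² (C(w, P) = w*P² + 6 = 6 + w*P²)
S(t, E) = 1/(6 + t³) (S(t, E) = 1/(6 + t*t²) = 1/(6 + t³))
S(o(2, 5), 28) + (896 + 2377) = 1/(6 + ((-6 + 5 + 4*2)/(-3 + 2))³) + (896 + 2377) = 1/(6 + ((-6 + 5 + 8)/(-1))³) + 3273 = 1/(6 + (-1*7)³) + 3273 = 1/(6 + (-7)³) + 3273 = 1/(6 - 343) + 3273 = 1/(-337) + 3273 = -1/337 + 3273 = 1103000/337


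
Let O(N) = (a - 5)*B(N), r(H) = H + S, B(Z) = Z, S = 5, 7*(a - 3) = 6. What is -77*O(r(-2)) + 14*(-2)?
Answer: 236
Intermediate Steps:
a = 27/7 (a = 3 + (⅐)*6 = 3 + 6/7 = 27/7 ≈ 3.8571)
r(H) = 5 + H (r(H) = H + 5 = 5 + H)
O(N) = -8*N/7 (O(N) = (27/7 - 5)*N = -8*N/7)
-77*O(r(-2)) + 14*(-2) = -(-88)*(5 - 2) + 14*(-2) = -(-88)*3 - 28 = -77*(-24/7) - 28 = 264 - 28 = 236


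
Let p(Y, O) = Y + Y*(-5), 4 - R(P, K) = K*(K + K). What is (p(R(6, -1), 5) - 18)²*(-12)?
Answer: -8112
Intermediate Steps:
R(P, K) = 4 - 2*K² (R(P, K) = 4 - K*(K + K) = 4 - K*2*K = 4 - 2*K²)
p(Y, O) = -4*Y (p(Y, O) = Y - 5*Y = -4*Y)
(p(R(6, -1), 5) - 18)²*(-12) = (-4*(4 - 2*(-1)²) - 18)²*(-12) = (-4*(4 - 2*1) - 18)²*(-12) = (-4*(4 - 2) - 18)²*(-12) = (-4*2 - 18)²*(-12) = (-8 - 18)²*(-12) = (-26)²*(-12) = 676*(-12) = -8112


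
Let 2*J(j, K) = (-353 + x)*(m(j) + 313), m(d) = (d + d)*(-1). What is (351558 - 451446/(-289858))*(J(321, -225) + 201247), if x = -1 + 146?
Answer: 11997116543748615/144929 ≈ 8.2779e+10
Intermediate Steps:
m(d) = -2*d (m(d) = (2*d)*(-1) = -2*d)
x = 145
J(j, K) = -32552 + 208*j (J(j, K) = ((-353 + 145)*(-2*j + 313))/2 = (-208*(313 - 2*j))/2 = (-65104 + 416*j)/2 = -32552 + 208*j)
(351558 - 451446/(-289858))*(J(321, -225) + 201247) = (351558 - 451446/(-289858))*((-32552 + 208*321) + 201247) = (351558 - 451446*(-1/289858))*((-32552 + 66768) + 201247) = (351558 + 225723/144929)*(34216 + 201247) = (50951175105/144929)*235463 = 11997116543748615/144929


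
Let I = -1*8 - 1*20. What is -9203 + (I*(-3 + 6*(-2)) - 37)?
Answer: -8820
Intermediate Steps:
I = -28 (I = -8 - 20 = -28)
-9203 + (I*(-3 + 6*(-2)) - 37) = -9203 + (-28*(-3 + 6*(-2)) - 37) = -9203 + (-28*(-3 - 12) - 37) = -9203 + (-28*(-15) - 37) = -9203 + (420 - 37) = -9203 + 383 = -8820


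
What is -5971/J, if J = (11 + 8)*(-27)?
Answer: 5971/513 ≈ 11.639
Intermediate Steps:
J = -513 (J = 19*(-27) = -513)
-5971/J = -5971/(-513) = -5971*(-1/513) = 5971/513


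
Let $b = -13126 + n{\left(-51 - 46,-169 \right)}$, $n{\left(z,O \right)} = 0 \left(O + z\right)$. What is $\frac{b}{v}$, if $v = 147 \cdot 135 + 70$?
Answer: $- \frac{13126}{19915} \approx -0.6591$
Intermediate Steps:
$n{\left(z,O \right)} = 0$
$b = -13126$ ($b = -13126 + 0 = -13126$)
$v = 19915$ ($v = 19845 + 70 = 19915$)
$\frac{b}{v} = - \frac{13126}{19915}$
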